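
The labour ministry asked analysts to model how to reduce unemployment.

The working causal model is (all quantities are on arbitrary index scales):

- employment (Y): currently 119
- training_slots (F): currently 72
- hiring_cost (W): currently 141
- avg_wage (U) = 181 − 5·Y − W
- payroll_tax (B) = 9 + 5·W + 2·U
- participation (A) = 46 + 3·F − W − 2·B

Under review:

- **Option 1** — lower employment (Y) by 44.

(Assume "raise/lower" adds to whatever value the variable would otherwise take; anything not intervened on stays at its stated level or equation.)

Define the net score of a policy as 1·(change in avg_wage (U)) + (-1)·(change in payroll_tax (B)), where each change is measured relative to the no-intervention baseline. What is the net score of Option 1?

-220

Baseline:
  Y = 119
  W = 141
  U = 181 − 5·119 − 141 = -555
  B = 9 + 5·141 + 2·(-555) = -396
Option 1 (Y − 44):
  Y = 119 − 44 = 75
  W = 141
  U = 181 − 5·75 − 141 = -335
  B = 9 + 5·141 + 2·(-335) = 44
ΔU = -335 − (-555) = 220; ΔB = 44 − (-396) = 440
Score = 1·220 + (-1)·440 = -220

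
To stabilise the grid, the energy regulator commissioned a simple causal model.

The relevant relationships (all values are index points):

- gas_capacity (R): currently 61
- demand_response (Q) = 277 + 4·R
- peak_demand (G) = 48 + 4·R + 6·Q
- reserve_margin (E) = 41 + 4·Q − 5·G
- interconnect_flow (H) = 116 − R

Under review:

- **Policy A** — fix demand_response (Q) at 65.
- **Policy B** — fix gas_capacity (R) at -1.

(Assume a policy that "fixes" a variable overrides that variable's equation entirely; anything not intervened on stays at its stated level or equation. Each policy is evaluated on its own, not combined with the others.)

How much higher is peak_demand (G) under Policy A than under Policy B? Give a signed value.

-1000

Policy A (Q := 65):
  R = 61
  Q = 65
  G = 48 + 4·61 + 6·65 = 682
Policy B (R := -1):
  R = -1
  Q = 277 + 4·(-1) = 273
  G = 48 + 4·(-1) + 6·273 = 1682
G: 682 − 1682 = -1000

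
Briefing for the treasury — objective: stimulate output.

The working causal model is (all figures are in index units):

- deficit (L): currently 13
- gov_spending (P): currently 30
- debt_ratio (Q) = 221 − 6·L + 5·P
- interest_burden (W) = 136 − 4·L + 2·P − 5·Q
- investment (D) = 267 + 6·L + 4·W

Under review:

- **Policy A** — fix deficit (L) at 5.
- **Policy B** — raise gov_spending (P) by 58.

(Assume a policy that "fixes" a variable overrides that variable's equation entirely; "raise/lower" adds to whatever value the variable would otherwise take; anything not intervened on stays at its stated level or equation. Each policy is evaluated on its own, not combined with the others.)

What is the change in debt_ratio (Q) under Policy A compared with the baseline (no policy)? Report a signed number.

48

Baseline:
  L = 13
  P = 30
  Q = 221 − 6·13 + 5·30 = 293
Policy A (L := 5):
  L = 5
  P = 30
  Q = 221 − 6·5 + 5·30 = 341
Change in Q: 341 − 293 = 48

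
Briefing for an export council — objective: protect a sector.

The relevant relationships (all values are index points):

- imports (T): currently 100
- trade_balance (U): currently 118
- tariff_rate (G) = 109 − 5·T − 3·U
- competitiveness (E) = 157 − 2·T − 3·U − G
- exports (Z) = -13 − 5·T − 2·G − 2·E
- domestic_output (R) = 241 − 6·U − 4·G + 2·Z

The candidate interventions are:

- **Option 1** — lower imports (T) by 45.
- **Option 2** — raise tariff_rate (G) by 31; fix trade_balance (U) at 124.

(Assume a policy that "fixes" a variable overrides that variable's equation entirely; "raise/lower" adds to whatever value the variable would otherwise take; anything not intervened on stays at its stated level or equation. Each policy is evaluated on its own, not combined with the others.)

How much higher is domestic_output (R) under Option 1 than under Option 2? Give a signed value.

-794

Option 1 (T − 45):
  T = 100 − 45 = 55
  U = 118
  G = 109 − 5·55 − 3·118 = -520
  E = 157 − 2·55 − 3·118 − (-520) = 213
  Z = -13 − 5·55 − 2·(-520) − 2·213 = 326
  R = 241 − 6·118 − 4·(-520) + 2·326 = 2265
Option 2 (G + 31, U := 124):
  T = 100
  U = 124
  G = 109 − 5·100 − 3·124 (+31 from intervention) = -732
  E = 157 − 2·100 − 3·124 − (-732) = 317
  Z = -13 − 5·100 − 2·(-732) − 2·317 = 317
  R = 241 − 6·124 − 4·(-732) + 2·317 = 3059
R: 2265 − 3059 = -794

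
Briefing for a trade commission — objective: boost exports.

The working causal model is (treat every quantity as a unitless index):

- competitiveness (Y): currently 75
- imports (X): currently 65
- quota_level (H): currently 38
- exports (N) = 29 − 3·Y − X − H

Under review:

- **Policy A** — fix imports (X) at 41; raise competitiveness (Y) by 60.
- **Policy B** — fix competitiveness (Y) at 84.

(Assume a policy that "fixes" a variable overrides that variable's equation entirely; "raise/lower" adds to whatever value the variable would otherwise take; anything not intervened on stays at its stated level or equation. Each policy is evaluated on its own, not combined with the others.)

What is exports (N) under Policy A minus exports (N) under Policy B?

-129

Policy A (X := 41, Y + 60):
  Y = 75 + 60 = 135
  X = 41
  H = 38
  N = 29 − 3·135 − 41 − 38 = -455
Policy B (Y := 84):
  Y = 84
  X = 65
  H = 38
  N = 29 − 3·84 − 65 − 38 = -326
N: -455 − (-326) = -129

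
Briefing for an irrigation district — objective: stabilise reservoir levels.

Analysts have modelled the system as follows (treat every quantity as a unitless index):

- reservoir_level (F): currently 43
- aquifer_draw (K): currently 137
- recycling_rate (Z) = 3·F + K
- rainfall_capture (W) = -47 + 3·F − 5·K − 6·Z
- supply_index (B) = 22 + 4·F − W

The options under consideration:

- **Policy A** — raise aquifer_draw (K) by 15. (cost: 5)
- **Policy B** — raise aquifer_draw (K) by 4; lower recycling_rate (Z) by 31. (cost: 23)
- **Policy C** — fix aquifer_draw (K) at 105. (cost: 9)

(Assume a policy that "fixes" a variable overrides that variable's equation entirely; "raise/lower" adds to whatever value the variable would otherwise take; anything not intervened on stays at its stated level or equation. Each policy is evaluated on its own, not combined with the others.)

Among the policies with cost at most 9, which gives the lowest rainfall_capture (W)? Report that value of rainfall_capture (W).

-2364

Policy A (K + 15):
  F = 43
  K = 137 + 15 = 152
  Z = 0 + 3·43 + 152 = 281
  W = -47 + 3·43 − 5·152 − 6·281 = -2364
Policy C (K := 105):
  F = 43
  K = 105
  Z = 0 + 3·43 + 105 = 234
  W = -47 + 3·43 − 5·105 − 6·234 = -1847
Comparing — Policy A: W=-2364, Policy C: W=-1847. Lowest is -2364 (Policy A).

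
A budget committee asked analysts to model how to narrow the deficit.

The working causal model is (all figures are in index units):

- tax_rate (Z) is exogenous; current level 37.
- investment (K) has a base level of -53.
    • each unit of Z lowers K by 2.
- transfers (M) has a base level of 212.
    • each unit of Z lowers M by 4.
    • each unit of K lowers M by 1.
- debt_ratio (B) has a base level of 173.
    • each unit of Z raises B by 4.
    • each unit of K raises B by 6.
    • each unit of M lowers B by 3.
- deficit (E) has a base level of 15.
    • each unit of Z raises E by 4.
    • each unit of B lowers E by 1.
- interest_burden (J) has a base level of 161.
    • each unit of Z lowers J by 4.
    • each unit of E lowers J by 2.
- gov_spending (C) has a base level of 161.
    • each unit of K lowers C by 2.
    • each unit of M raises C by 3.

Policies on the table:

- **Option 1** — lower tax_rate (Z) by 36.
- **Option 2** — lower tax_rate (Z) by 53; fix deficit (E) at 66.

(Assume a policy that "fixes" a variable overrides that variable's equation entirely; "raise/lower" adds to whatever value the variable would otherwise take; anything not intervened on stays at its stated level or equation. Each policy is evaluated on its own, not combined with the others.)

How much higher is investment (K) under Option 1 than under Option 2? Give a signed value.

-34

Option 1 (Z − 36):
  Z = 37 − 36 = 1
  K = -53 − 2·1 = -55
Option 2 (Z − 53, E := 66):
  Z = 37 − 53 = -16
  K = -53 − 2·(-16) = -21
K: -55 − (-21) = -34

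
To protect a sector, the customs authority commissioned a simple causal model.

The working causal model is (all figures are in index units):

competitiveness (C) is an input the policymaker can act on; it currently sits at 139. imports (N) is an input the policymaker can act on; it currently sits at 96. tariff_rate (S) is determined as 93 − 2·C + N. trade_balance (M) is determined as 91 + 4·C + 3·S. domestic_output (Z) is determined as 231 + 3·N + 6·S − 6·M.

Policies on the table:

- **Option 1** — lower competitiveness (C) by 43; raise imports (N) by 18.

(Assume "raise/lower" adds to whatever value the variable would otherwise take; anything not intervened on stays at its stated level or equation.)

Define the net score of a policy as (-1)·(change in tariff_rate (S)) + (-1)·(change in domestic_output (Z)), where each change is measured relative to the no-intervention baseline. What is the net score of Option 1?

Baseline:
  C = 139
  N = 96
  S = 93 − 2·139 + 96 = -89
  M = 91 + 4·139 + 3·(-89) = 380
  Z = 231 + 3·96 + 6·(-89) − 6·380 = -2295
Option 1 (C − 43, N + 18):
  C = 139 − 43 = 96
  N = 96 + 18 = 114
  S = 93 − 2·96 + 114 = 15
  M = 91 + 4·96 + 3·15 = 520
  Z = 231 + 3·114 + 6·15 − 6·520 = -2457
ΔS = 15 − (-89) = 104; ΔZ = -2457 − (-2295) = -162
Score = (-1)·104 + (-1)·(-162) = 58

58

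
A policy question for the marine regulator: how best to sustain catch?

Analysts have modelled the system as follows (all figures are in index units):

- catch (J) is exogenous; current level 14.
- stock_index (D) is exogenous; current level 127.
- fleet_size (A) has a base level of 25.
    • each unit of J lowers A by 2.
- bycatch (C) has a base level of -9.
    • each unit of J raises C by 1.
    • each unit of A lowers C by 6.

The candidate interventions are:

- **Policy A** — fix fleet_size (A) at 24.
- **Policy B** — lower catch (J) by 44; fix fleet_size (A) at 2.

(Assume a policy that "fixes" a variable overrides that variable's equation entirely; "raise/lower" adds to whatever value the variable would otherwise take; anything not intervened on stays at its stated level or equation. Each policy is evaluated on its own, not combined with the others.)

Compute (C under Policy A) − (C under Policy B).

-88

Policy A (A := 24):
  J = 14
  A = 24
  C = -9 + 14 − 6·24 = -139
Policy B (J − 44, A := 2):
  J = 14 − 44 = -30
  A = 2
  C = -9 + (-30) − 6·2 = -51
C: -139 − (-51) = -88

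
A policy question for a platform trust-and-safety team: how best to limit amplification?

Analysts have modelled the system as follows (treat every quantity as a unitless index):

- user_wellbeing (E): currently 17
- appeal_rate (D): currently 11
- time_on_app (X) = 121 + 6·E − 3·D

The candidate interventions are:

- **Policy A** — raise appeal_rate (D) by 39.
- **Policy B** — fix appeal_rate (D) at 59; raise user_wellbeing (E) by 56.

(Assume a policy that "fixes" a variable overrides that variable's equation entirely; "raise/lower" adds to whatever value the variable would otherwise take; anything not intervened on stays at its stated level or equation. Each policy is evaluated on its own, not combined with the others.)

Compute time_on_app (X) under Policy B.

382

Policy B (D := 59, E + 56):
  E = 17 + 56 = 73
  D = 59
  X = 121 + 6·73 − 3·59 = 382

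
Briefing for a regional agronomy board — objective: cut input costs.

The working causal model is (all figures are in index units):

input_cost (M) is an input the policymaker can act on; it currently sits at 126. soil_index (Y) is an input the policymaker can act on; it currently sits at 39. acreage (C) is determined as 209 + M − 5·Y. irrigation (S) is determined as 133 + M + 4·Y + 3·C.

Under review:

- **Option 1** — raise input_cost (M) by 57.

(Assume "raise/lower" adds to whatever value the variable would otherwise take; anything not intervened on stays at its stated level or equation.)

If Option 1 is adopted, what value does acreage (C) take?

197

Option 1 (M + 57):
  M = 126 + 57 = 183
  Y = 39
  C = 209 + 183 − 5·39 = 197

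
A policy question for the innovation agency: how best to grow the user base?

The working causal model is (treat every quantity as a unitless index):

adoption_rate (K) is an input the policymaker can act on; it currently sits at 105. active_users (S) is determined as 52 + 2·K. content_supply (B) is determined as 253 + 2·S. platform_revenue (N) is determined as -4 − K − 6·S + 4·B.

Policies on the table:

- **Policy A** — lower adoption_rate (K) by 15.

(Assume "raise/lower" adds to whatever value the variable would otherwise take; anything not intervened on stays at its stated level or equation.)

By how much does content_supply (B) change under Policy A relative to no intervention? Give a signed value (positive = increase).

-60

Baseline:
  K = 105
  S = 52 + 2·105 = 262
  B = 253 + 2·262 = 777
Policy A (K − 15):
  K = 105 − 15 = 90
  S = 52 + 2·90 = 232
  B = 253 + 2·232 = 717
Change in B: 717 − 777 = -60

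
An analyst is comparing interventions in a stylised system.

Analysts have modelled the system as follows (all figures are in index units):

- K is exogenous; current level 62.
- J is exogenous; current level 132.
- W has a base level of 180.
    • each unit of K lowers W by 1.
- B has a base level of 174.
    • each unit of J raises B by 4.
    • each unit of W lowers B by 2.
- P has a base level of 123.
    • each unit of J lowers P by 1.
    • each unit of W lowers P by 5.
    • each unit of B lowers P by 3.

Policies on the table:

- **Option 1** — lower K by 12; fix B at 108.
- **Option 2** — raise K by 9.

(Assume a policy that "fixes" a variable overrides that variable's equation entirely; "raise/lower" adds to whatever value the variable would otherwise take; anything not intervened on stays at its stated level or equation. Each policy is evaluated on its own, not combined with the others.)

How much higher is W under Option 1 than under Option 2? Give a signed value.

Option 1 (K − 12, B := 108):
  K = 62 − 12 = 50
  W = 180 − 50 = 130
Option 2 (K + 9):
  K = 62 + 9 = 71
  W = 180 − 71 = 109
W: 130 − 109 = 21

21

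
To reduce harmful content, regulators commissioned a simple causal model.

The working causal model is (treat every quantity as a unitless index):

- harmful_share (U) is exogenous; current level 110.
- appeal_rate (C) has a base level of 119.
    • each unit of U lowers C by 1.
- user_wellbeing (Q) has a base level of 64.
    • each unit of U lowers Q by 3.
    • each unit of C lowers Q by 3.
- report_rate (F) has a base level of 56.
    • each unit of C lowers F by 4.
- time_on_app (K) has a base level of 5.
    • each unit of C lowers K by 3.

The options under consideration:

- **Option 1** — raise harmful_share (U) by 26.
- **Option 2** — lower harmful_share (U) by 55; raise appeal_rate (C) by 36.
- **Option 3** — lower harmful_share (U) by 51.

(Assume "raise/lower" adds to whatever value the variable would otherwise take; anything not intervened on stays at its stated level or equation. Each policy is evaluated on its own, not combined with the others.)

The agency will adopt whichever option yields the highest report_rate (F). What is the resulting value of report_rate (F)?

124

Option 1 (U + 26):
  U = 110 + 26 = 136
  C = 119 − 136 = -17
  F = 56 − 4·(-17) = 124
Option 2 (U − 55, C + 36):
  U = 110 − 55 = 55
  C = 119 − 55 (+36 from intervention) = 100
  F = 56 − 4·100 = -344
Option 3 (U − 51):
  U = 110 − 51 = 59
  C = 119 − 59 = 60
  F = 56 − 4·60 = -184
Comparing — Option 1: F=124, Option 2: F=-344, Option 3: F=-184. Highest is 124 (Option 1).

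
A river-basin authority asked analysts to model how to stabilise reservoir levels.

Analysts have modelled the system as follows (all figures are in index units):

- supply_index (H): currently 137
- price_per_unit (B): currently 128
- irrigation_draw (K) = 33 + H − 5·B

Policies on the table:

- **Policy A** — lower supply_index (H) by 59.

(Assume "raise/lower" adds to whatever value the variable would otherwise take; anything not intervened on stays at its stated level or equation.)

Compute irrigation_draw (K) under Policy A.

Policy A (H − 59):
  H = 137 − 59 = 78
  B = 128
  K = 33 + 78 − 5·128 = -529

-529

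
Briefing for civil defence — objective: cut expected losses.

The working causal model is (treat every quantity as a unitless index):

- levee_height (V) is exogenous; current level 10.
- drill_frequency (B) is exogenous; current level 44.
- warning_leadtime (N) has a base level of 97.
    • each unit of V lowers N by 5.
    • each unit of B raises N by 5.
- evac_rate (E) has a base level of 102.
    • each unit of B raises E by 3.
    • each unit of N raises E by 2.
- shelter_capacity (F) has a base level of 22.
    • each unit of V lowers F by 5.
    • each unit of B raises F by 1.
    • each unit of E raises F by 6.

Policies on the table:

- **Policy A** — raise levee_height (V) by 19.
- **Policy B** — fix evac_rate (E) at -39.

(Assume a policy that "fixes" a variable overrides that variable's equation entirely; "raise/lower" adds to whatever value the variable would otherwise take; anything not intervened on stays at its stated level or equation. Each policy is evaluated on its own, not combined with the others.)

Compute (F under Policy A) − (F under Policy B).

3607

Policy A (V + 19):
  V = 10 + 19 = 29
  B = 44
  N = 97 − 5·29 + 5·44 = 172
  E = 102 + 3·44 + 2·172 = 578
  F = 22 − 5·29 + 44 + 6·578 = 3389
Policy B (E := -39):
  V = 10
  B = 44
  N = 97 − 5·10 + 5·44 = 267
  E = -39
  F = 22 − 5·10 + 44 + 6·(-39) = -218
F: 3389 − (-218) = 3607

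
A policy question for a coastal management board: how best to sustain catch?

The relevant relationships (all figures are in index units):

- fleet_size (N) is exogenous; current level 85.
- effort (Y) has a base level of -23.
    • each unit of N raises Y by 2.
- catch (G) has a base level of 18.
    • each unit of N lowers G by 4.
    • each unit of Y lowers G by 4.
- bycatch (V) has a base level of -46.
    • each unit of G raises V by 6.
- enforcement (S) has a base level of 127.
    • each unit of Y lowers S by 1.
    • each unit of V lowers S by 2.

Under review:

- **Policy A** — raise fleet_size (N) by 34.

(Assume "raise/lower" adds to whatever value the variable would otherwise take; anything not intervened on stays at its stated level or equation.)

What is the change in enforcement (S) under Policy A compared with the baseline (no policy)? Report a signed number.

4828

Baseline:
  N = 85
  Y = -23 + 2·85 = 147
  G = 18 − 4·85 − 4·147 = -910
  V = -46 + 6·(-910) = -5506
  S = 127 − 147 − 2·(-5506) = 10992
Policy A (N + 34):
  N = 85 + 34 = 119
  Y = -23 + 2·119 = 215
  G = 18 − 4·119 − 4·215 = -1318
  V = -46 + 6·(-1318) = -7954
  S = 127 − 215 − 2·(-7954) = 15820
Change in S: 15820 − 10992 = 4828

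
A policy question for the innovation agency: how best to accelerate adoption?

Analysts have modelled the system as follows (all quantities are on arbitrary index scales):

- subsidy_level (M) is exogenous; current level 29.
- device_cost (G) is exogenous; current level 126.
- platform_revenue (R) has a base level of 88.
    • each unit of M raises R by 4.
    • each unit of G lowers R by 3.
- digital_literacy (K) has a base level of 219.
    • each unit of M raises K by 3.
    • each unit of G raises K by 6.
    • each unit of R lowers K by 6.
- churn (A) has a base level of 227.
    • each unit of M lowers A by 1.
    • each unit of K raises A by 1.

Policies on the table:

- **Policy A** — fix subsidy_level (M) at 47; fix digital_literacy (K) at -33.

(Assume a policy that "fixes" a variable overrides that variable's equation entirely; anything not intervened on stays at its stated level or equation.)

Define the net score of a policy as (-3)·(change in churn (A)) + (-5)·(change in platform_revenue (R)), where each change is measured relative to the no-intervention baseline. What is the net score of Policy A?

6111

Baseline:
  M = 29
  G = 126
  R = 88 + 4·29 − 3·126 = -174
  K = 219 + 3·29 + 6·126 − 6·(-174) = 2106
  A = 227 − 29 + 2106 = 2304
Policy A (M := 47, K := -33):
  M = 47
  G = 126
  R = 88 + 4·47 − 3·126 = -102
  K = -33
  A = 227 − 47 + (-33) = 147
ΔA = 147 − 2304 = -2157; ΔR = -102 − (-174) = 72
Score = (-3)·(-2157) + (-5)·72 = 6111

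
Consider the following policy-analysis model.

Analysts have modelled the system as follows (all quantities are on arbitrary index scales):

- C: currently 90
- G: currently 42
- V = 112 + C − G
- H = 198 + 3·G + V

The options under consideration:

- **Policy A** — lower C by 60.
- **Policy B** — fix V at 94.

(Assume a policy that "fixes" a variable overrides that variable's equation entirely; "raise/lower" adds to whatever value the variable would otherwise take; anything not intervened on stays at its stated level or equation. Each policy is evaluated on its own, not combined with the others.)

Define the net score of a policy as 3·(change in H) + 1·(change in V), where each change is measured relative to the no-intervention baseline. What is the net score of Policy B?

Baseline:
  C = 90
  G = 42
  V = 112 + 90 − 42 = 160
  H = 198 + 3·42 + 160 = 484
Policy B (V := 94):
  C = 90
  G = 42
  V = 94
  H = 198 + 3·42 + 94 = 418
ΔH = 418 − 484 = -66; ΔV = 94 − 160 = -66
Score = 3·(-66) + 1·(-66) = -264

-264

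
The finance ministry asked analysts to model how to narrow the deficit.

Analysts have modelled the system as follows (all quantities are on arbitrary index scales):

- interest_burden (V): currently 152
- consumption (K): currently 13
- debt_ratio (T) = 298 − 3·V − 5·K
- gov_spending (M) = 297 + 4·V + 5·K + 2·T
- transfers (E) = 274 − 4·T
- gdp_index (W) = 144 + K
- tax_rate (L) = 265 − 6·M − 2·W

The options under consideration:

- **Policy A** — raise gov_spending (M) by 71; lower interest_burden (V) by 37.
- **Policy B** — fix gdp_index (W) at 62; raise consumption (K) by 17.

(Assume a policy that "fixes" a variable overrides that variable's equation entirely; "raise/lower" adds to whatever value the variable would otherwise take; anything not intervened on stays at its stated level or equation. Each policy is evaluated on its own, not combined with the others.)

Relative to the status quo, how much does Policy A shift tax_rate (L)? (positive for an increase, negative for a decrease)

Baseline:
  V = 152
  K = 13
  T = 298 − 3·152 − 5·13 = -223
  M = 297 + 4·152 + 5·13 + 2·(-223) = 524
  W = 144 + 13 = 157
  L = 265 − 6·524 − 2·157 = -3193
Policy A (M + 71, V − 37):
  V = 152 − 37 = 115
  K = 13
  T = 298 − 3·115 − 5·13 = -112
  M = 297 + 4·115 + 5·13 + 2·(-112) (+71 from intervention) = 669
  W = 144 + 13 = 157
  L = 265 − 6·669 − 2·157 = -4063
Change in L: -4063 − (-3193) = -870

-870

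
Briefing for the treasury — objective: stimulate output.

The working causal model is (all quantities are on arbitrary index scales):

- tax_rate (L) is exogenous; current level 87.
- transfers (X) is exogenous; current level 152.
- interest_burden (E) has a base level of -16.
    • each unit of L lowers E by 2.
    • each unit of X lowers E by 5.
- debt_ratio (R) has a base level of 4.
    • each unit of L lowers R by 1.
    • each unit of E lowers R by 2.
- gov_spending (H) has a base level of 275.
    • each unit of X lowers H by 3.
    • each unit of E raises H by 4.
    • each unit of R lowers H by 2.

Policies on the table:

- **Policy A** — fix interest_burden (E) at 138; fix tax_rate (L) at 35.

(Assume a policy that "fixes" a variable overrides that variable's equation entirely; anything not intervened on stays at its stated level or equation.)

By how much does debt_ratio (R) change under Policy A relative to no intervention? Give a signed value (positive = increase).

-2124

Baseline:
  L = 87
  X = 152
  E = -16 − 2·87 − 5·152 = -950
  R = 4 − 87 − 2·(-950) = 1817
Policy A (E := 138, L := 35):
  L = 35
  X = 152
  E = 138
  R = 4 − 35 − 2·138 = -307
Change in R: -307 − 1817 = -2124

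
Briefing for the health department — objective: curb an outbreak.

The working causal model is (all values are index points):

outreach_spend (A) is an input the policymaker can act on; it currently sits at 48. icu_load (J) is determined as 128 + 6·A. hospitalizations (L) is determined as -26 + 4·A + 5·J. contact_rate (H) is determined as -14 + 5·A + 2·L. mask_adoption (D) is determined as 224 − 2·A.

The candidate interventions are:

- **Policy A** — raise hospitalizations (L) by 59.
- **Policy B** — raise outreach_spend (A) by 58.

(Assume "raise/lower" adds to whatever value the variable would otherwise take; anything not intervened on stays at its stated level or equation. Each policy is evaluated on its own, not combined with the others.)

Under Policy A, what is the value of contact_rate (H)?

4836

Policy A (L + 59):
  A = 48
  J = 128 + 6·48 = 416
  L = -26 + 4·48 + 5·416 (+59 from intervention) = 2305
  H = -14 + 5·48 + 2·2305 = 4836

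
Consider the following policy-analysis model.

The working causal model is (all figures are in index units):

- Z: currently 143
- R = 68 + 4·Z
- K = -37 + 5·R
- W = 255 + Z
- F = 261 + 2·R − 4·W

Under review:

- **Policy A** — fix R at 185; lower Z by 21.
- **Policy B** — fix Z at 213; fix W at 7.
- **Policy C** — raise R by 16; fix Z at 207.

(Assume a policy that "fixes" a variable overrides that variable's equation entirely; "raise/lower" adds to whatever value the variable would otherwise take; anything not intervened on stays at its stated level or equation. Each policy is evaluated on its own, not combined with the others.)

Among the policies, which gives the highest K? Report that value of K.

4563

Policy A (R := 185, Z − 21):
  Z = 143 − 21 = 122
  R = 185
  K = -37 + 5·185 = 888
Policy B (Z := 213, W := 7):
  Z = 213
  R = 68 + 4·213 = 920
  K = -37 + 5·920 = 4563
Policy C (R + 16, Z := 207):
  Z = 207
  R = 68 + 4·207 (+16 from intervention) = 912
  K = -37 + 5·912 = 4523
Comparing — Policy A: K=888, Policy B: K=4563, Policy C: K=4523. Highest is 4563 (Policy B).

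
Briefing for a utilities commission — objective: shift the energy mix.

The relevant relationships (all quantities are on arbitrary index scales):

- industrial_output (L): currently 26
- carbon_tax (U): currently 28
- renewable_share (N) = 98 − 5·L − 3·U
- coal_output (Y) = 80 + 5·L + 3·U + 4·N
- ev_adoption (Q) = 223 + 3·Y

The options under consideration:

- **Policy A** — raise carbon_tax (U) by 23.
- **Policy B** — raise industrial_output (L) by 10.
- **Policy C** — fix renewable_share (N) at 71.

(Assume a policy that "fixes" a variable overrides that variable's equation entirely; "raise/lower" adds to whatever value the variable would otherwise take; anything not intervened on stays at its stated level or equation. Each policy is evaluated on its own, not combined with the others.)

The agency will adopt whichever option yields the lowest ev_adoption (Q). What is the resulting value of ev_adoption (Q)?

Policy A (U + 23):
  L = 26
  U = 28 + 23 = 51
  N = 98 − 5·26 − 3·51 = -185
  Y = 80 + 5·26 + 3·51 + 4·(-185) = -377
  Q = 223 + 3·(-377) = -908
Policy B (L + 10):
  L = 26 + 10 = 36
  U = 28
  N = 98 − 5·36 − 3·28 = -166
  Y = 80 + 5·36 + 3·28 + 4·(-166) = -320
  Q = 223 + 3·(-320) = -737
Policy C (N := 71):
  L = 26
  U = 28
  N = 71
  Y = 80 + 5·26 + 3·28 + 4·71 = 578
  Q = 223 + 3·578 = 1957
Comparing — Policy A: Q=-908, Policy B: Q=-737, Policy C: Q=1957. Lowest is -908 (Policy A).

-908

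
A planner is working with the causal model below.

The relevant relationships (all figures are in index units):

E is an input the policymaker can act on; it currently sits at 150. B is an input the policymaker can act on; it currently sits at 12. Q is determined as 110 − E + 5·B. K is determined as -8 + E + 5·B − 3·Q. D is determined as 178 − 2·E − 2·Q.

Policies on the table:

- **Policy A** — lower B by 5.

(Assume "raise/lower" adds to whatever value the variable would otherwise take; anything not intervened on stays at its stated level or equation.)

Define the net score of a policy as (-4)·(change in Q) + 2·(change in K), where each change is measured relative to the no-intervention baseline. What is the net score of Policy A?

Baseline:
  E = 150
  B = 12
  Q = 110 − 150 + 5·12 = 20
  K = -8 + 150 + 5·12 − 3·20 = 142
Policy A (B − 5):
  E = 150
  B = 12 − 5 = 7
  Q = 110 − 150 + 5·7 = -5
  K = -8 + 150 + 5·7 − 3·(-5) = 192
ΔQ = -5 − 20 = -25; ΔK = 192 − 142 = 50
Score = (-4)·(-25) + 2·50 = 200

200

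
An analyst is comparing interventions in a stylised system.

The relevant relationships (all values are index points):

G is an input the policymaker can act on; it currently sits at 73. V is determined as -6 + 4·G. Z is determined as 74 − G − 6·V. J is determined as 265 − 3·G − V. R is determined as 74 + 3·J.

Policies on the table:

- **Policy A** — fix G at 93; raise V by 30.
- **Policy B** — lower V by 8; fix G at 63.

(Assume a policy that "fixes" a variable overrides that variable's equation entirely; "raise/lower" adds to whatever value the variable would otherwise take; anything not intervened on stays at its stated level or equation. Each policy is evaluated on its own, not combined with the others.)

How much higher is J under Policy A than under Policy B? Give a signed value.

Policy A (G := 93, V + 30):
  G = 93
  V = -6 + 4·93 (+30 from intervention) = 396
  J = 265 − 3·93 − 396 = -410
Policy B (V − 8, G := 63):
  G = 63
  V = -6 + 4·63 (−8 from intervention) = 238
  J = 265 − 3·63 − 238 = -162
J: -410 − (-162) = -248

-248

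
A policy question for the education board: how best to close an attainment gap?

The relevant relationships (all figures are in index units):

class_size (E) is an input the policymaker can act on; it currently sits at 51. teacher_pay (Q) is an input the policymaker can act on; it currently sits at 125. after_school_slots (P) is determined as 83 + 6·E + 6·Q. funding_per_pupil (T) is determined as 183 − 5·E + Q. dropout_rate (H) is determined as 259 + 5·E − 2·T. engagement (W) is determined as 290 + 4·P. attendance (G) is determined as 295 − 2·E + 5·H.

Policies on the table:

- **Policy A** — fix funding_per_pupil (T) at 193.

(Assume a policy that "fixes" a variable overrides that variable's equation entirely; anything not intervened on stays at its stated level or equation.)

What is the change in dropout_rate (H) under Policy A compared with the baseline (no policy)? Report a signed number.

Baseline:
  E = 51
  Q = 125
  T = 183 − 5·51 + 125 = 53
  H = 259 + 5·51 − 2·53 = 408
Policy A (T := 193):
  E = 51
  Q = 125
  T = 193
  H = 259 + 5·51 − 2·193 = 128
Change in H: 128 − 408 = -280

-280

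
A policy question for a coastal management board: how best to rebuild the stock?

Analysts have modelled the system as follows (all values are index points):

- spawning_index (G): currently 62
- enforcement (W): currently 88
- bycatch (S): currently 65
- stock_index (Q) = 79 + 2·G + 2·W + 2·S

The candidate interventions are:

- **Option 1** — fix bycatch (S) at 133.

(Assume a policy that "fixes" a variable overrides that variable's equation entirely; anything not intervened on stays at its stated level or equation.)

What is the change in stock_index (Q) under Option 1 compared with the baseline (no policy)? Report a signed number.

Baseline:
  G = 62
  W = 88
  S = 65
  Q = 79 + 2·62 + 2·88 + 2·65 = 509
Option 1 (S := 133):
  G = 62
  W = 88
  S = 133
  Q = 79 + 2·62 + 2·88 + 2·133 = 645
Change in Q: 645 − 509 = 136

136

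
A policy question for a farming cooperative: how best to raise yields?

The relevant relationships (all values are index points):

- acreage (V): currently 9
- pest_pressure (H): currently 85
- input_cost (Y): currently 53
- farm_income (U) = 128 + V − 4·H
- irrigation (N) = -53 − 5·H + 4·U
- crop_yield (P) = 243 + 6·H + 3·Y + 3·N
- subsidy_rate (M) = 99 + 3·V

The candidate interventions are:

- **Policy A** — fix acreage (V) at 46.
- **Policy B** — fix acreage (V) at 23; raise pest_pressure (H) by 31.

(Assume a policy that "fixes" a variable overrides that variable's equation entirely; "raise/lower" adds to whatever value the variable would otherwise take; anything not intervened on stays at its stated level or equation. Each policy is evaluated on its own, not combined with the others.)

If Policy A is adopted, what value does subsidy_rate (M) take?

Policy A (V := 46):
  V = 46
  M = 99 + 3·46 = 237

237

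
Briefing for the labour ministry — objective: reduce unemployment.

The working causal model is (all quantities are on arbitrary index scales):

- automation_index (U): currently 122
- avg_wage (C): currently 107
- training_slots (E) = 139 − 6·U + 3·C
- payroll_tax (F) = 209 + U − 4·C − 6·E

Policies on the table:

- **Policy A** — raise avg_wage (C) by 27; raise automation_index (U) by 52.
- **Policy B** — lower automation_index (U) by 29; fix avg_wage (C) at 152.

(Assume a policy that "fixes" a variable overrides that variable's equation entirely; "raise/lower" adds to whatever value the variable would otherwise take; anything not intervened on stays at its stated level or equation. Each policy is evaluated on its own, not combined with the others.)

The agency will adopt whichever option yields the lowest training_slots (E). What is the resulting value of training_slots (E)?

-503

Policy A (C + 27, U + 52):
  U = 122 + 52 = 174
  C = 107 + 27 = 134
  E = 139 − 6·174 + 3·134 = -503
Policy B (U − 29, C := 152):
  U = 122 − 29 = 93
  C = 152
  E = 139 − 6·93 + 3·152 = 37
Comparing — Policy A: E=-503, Policy B: E=37. Lowest is -503 (Policy A).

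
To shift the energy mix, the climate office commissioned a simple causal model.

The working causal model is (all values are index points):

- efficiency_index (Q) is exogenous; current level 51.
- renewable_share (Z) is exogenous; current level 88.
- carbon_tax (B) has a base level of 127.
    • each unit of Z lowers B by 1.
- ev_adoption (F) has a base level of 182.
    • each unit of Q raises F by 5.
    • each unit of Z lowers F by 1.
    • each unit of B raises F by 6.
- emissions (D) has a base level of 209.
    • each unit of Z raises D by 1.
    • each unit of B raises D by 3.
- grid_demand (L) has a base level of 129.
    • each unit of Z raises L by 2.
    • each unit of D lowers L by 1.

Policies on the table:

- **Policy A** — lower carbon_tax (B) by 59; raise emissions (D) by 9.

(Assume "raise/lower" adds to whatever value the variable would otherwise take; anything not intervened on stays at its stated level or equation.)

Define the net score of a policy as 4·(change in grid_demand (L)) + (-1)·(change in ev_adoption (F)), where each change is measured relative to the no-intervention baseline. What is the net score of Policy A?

1026

Baseline:
  Q = 51
  Z = 88
  B = 127 − 88 = 39
  F = 182 + 5·51 − 88 + 6·39 = 583
  D = 209 + 88 + 3·39 = 414
  L = 129 + 2·88 − 414 = -109
Policy A (B − 59, D + 9):
  Q = 51
  Z = 88
  B = 127 − 88 (−59 from intervention) = -20
  F = 182 + 5·51 − 88 + 6·(-20) = 229
  D = 209 + 88 + 3·(-20) (+9 from intervention) = 246
  L = 129 + 2·88 − 246 = 59
ΔL = 59 − (-109) = 168; ΔF = 229 − 583 = -354
Score = 4·168 + (-1)·(-354) = 1026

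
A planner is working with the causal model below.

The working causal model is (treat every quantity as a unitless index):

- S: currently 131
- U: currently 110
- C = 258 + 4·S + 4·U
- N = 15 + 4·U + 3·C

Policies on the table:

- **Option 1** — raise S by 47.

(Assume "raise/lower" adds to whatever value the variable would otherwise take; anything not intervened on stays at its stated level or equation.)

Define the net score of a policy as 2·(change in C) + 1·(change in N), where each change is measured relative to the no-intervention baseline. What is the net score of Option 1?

Baseline:
  S = 131
  U = 110
  C = 258 + 4·131 + 4·110 = 1222
  N = 15 + 4·110 + 3·1222 = 4121
Option 1 (S + 47):
  S = 131 + 47 = 178
  U = 110
  C = 258 + 4·178 + 4·110 = 1410
  N = 15 + 4·110 + 3·1410 = 4685
ΔC = 1410 − 1222 = 188; ΔN = 4685 − 4121 = 564
Score = 2·188 + 1·564 = 940

940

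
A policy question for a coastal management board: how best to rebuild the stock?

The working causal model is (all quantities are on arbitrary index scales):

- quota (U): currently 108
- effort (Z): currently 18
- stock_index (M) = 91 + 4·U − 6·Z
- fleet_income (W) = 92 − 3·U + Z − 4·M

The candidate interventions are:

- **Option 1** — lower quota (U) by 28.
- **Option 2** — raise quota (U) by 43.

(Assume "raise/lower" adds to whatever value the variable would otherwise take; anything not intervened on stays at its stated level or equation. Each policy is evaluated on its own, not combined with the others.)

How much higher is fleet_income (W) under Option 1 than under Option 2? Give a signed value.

1349

Option 1 (U − 28):
  U = 108 − 28 = 80
  Z = 18
  M = 91 + 4·80 − 6·18 = 303
  W = 92 − 3·80 + 18 − 4·303 = -1342
Option 2 (U + 43):
  U = 108 + 43 = 151
  Z = 18
  M = 91 + 4·151 − 6·18 = 587
  W = 92 − 3·151 + 18 − 4·587 = -2691
W: -1342 − (-2691) = 1349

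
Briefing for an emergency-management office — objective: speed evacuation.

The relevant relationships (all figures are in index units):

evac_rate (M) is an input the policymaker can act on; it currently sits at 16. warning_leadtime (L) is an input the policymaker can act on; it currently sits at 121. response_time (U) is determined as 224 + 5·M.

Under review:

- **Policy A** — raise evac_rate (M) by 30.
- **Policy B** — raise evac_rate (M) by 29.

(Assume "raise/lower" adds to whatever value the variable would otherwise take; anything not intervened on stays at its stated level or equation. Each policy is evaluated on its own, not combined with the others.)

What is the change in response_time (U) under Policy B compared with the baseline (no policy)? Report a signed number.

145

Baseline:
  M = 16
  U = 224 + 5·16 = 304
Policy B (M + 29):
  M = 16 + 29 = 45
  U = 224 + 5·45 = 449
Change in U: 449 − 304 = 145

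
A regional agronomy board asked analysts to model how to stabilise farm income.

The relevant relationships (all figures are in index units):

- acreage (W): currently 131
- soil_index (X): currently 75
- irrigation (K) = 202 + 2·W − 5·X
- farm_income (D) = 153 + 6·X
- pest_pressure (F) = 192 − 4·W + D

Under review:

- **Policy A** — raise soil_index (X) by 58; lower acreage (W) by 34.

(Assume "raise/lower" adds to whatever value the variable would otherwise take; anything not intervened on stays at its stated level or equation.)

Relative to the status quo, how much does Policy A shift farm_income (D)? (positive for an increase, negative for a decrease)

348

Baseline:
  X = 75
  D = 153 + 6·75 = 603
Policy A (X + 58, W − 34):
  X = 75 + 58 = 133
  D = 153 + 6·133 = 951
Change in D: 951 − 603 = 348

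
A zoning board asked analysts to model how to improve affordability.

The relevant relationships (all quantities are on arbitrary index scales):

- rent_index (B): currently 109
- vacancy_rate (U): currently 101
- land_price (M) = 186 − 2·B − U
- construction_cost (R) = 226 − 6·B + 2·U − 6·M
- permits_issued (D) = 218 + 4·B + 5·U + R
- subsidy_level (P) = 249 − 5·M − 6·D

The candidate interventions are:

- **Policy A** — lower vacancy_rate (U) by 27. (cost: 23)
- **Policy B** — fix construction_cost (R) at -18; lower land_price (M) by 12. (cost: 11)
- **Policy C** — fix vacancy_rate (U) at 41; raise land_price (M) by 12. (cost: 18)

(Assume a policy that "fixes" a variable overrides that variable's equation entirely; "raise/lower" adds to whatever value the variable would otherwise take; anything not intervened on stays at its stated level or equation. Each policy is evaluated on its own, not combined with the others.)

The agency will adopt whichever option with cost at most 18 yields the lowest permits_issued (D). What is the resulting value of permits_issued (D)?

879

Policy B (R := -18, M − 12):
  B = 109
  U = 101
  M = 186 − 2·109 − 101 (−12 from intervention) = -145
  R = -18
  D = 218 + 4·109 + 5·101 + (-18) = 1141
Policy C (U := 41, M + 12):
  B = 109
  U = 41
  M = 186 − 2·109 − 41 (+12 from intervention) = -61
  R = 226 − 6·109 + 2·41 − 6·(-61) = 20
  D = 218 + 4·109 + 5·41 + 20 = 879
Comparing — Policy B: D=1141, Policy C: D=879. Lowest is 879 (Policy C).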